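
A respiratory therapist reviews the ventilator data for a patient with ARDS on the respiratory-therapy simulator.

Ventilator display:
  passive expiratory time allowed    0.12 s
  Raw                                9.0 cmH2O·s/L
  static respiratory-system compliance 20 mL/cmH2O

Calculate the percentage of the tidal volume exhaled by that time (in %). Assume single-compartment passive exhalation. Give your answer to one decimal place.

τ = R × C = 9.0 × 20 mL/cmH2O = 9.0 × 0.020 L/cmH2O = 0.18 s.
Passive exhalation: V(t)/V₀ = e^(−t/τ) = e^(−0.12/0.18) = 0.5134.
Fraction exhaled = 1 − 0.5134 = 0.4866 → 48.66%.

48.7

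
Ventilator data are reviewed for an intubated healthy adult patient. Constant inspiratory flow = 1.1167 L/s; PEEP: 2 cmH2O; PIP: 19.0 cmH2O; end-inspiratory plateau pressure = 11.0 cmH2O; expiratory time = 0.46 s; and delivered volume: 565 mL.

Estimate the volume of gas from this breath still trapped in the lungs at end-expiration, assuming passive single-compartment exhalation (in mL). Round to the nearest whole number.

203

R = (PIP − Pplat)/V̇ = (19.0 − 11.0) / 1.1167 = 8.0/1.1167 = 7.164 cmH2O·s/L.
C = Vt/(Pplat − PEEP) = 565.0 / (11.0 − 2) = 565.0/9.0 = 62.778 mL/cmH2O.
τ = R × C = 7.164 × 0.06278 L/cmH2O = 0.4498 s.
Fraction remaining = e^(−Te/τ) = e^(−0.46/0.4498) = 0.3596.
Trapped volume = 565.0 × 0.3596 = 203.17 mL.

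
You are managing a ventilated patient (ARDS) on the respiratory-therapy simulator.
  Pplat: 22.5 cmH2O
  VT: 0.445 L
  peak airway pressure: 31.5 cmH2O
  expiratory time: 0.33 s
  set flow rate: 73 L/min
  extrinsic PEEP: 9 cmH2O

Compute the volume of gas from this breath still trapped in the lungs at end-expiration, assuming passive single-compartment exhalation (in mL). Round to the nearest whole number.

115

Flow: 73 L/min ÷ 60 = 1.2167 L/s.
R = (PIP − Pplat)/V̇ = (31.5 − 22.5) / 1.2167 = 9.0/1.2167 = 7.397 cmH2O·s/L.
C = Vt/(Pplat − PEEP) = 445.0 / (22.5 − 9) = 445.0/13.5 = 32.963 mL/cmH2O.
τ = R × C = 7.397 × 0.03296 L/cmH2O = 0.2438 s.
Fraction remaining = e^(−Te/τ) = e^(−0.33/0.2438) = 0.2583.
Trapped volume = 445.0 × 0.2583 = 114.94 mL.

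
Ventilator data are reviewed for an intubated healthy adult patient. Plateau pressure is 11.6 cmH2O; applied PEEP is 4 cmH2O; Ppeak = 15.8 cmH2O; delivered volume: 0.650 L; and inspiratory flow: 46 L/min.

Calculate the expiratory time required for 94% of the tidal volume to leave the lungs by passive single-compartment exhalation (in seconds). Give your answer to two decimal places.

Flow: 46 L/min ÷ 60 = 0.7667 L/s.
R = (PIP − Pplat)/V̇ = (15.8 − 11.6) / 0.7667 = 4.2/0.7667 = 5.478 cmH2O·s/L.
C = Vt/(Pplat − PEEP) = 650.0 / (11.6 − 4) = 650.0/7.6 = 85.526 mL/cmH2O.
τ = R × C = 5.478 × 0.08553 L/cmH2O = 0.4685 s.
t = −τ·ln(1 − 0.94) = −0.4685·ln(0.06) = 1.318 s.

1.32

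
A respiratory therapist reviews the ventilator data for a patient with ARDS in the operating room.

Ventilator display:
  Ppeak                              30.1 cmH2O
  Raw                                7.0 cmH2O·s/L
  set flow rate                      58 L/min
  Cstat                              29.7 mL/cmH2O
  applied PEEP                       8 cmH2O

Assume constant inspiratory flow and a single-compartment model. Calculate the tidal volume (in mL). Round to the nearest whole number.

Flow: 58 L/min ÷ 60 = 0.9667 L/s.
Equation of motion (constant flow): PIP = Vt/C + R·V̇ + PEEP.
Vt/C = PIP − R·V̇ − PEEP = 30.1 − 6.767 − 8 = 15.333 cmH2O.
Vt = C × 15.333 = 29.7 × 15.333 = 455.39 mL.

455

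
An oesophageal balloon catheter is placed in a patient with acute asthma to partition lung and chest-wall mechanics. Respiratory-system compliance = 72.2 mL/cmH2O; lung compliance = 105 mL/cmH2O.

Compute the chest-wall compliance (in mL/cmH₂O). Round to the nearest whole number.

231

1/Ccw = 1/Crs − 1/CL.
1/Ccw = 1/72.2 − 1/105 = 0.004327.
Ccw = 231.11 mL/cmH2O.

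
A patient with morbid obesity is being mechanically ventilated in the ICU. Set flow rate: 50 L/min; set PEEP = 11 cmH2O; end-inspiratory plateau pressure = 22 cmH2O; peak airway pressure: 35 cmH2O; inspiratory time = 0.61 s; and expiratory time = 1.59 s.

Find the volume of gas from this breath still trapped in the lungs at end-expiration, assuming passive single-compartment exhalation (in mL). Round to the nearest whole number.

Flow: 50 L/min ÷ 60 = 0.8333 L/s.
Vt = flow × Ti = 0.8333 L/s × 0.61 s × 1000 mL/L = 508.31 mL.
R = (PIP − Pplat)/V̇ = (35 − 22) / 0.8333 = 13.0/0.8333 = 15.601 cmH2O·s/L.
C = Vt/(Pplat − PEEP) = 508.31 / (22 − 11) = 508.31/11.0 = 46.21 mL/cmH2O.
τ = R × C = 15.601 × 0.04621 L/cmH2O = 0.7209 s.
Fraction remaining = e^(−Te/τ) = e^(−1.59/0.7209) = 0.1102.
Trapped volume = 508.31 × 0.1102 = 56.016 mL.

56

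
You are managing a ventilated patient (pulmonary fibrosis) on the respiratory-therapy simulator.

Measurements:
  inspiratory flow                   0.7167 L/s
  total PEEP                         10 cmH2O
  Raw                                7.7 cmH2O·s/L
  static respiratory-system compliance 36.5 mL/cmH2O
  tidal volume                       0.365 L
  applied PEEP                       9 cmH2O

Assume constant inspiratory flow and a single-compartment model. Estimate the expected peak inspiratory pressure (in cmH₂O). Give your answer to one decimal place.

25.5

Total PEEP = 10 cmH2O (set 9 + intrinsic 1); this is the baseline alveolar pressure.
Equation of motion (constant flow): PIP = Vt/C + R·V̇ + PEEP.
PIP = 365/36.5 + 7.7×0.7167 + 10 = 10.0 + 5.519 + 10 = 25.519 cmH2O.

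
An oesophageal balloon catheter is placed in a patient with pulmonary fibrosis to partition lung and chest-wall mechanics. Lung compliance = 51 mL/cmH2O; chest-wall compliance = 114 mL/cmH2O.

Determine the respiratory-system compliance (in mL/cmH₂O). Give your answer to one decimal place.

Lung and chest wall are elastances in series: 1/Crs = 1/CL + 1/Ccw.
1/Crs = 1/51 + 1/114 = 0.02838.
Crs = 35.236 mL/cmH2O.

35.2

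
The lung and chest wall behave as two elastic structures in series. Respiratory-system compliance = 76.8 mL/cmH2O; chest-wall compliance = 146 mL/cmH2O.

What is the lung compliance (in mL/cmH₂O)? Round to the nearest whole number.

1/CL = 1/Crs − 1/Ccw.
1/CL = 1/76.8 − 1/146 = 0.006172.
CL = 162.02 mL/cmH2O.

162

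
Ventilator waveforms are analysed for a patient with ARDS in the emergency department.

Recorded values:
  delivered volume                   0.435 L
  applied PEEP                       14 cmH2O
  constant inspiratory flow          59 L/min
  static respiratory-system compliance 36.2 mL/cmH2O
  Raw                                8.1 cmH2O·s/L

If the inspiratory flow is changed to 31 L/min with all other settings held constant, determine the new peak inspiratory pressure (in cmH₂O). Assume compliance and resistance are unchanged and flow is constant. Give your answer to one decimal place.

Flow: 59 L/min ÷ 60 = 0.9833 L/s.
New flow: 31 L/min ÷ 60 = 0.5167 L/s.
PIP = Vt/C + R·V̇ + PEEP (constant-flow equation of motion).
Only the resistive term changes: ΔPIP = R × ΔV̇ = 8.1 × (0.5167 − 0.9833) = 8.1 × -0.4666 = -3.779 cmH2O.
Original PIP = 435/36.2 + 8.1×0.9833 + 14 = 33.981 cmH2O; new PIP = 33.981 + (-3.779) = 30.202 cmH2O.

30.2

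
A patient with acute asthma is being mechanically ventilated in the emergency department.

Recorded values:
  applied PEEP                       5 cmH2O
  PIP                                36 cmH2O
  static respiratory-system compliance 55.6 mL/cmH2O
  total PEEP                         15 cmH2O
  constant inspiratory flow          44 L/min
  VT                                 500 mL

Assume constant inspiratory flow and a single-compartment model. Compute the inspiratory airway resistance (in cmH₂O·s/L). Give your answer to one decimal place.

Flow: 44 L/min ÷ 60 = 0.7333 L/s.
Total PEEP = 15 cmH2O (set 5 + intrinsic 10); this is the baseline alveolar pressure.
Equation of motion (constant flow): PIP = Vt/C + R·V̇ + PEEP.
R·V̇ = PIP − Vt/C − PEEP = 36 − 500/55.6 − 15 = 36 − 8.993 − 15 = 12.007 cmH2O.
R = 12.007 / 0.7333 = 16.374 cmH2O·s/L.

16.4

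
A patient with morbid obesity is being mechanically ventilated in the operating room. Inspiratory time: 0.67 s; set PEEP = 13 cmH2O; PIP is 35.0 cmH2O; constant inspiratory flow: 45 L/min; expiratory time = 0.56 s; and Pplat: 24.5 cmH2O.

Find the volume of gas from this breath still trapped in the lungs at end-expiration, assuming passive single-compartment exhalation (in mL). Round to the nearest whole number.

Flow: 45 L/min ÷ 60 = 0.75 L/s.
Vt = flow × Ti = 0.75 L/s × 0.67 s × 1000 mL/L = 502.5 mL.
R = (PIP − Pplat)/V̇ = (35.0 − 24.5) / 0.75 = 10.5/0.75 = 14.0 cmH2O·s/L.
C = Vt/(Pplat − PEEP) = 502.5 / (24.5 − 13) = 502.5/11.5 = 43.696 mL/cmH2O.
τ = R × C = 14.0 × 0.0437 L/cmH2O = 0.6118 s.
Fraction remaining = e^(−Te/τ) = e^(−0.56/0.6118) = 0.4004.
Trapped volume = 502.5 × 0.4004 = 201.2 mL.

201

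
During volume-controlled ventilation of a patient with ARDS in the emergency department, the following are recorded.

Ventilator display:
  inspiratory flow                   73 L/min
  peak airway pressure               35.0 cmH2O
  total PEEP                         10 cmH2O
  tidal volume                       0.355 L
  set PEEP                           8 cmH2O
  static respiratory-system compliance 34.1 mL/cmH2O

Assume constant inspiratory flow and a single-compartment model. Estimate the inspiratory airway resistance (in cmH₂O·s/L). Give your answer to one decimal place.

Flow: 73 L/min ÷ 60 = 1.2167 L/s.
Total PEEP = 10 cmH2O (set 8 + intrinsic 2); this is the baseline alveolar pressure.
Equation of motion (constant flow): PIP = Vt/C + R·V̇ + PEEP.
R·V̇ = PIP − Vt/C − PEEP = 35.0 − 355/34.1 − 10 = 35.0 − 10.411 − 10 = 14.589 cmH2O.
R = 14.589 / 1.2167 = 11.991 cmH2O·s/L.

12.0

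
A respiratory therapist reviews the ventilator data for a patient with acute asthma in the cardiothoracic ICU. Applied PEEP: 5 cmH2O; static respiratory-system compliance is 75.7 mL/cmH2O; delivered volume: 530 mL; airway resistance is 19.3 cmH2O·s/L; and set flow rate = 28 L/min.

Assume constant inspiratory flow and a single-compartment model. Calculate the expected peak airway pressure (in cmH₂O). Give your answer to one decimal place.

Flow: 28 L/min ÷ 60 = 0.4667 L/s.
Equation of motion (constant flow): PIP = Vt/C + R·V̇ + PEEP.
PIP = 530/75.7 + 19.3×0.4667 + 5 = 7.001 + 9.007 + 5 = 21.008 cmH2O.

21.0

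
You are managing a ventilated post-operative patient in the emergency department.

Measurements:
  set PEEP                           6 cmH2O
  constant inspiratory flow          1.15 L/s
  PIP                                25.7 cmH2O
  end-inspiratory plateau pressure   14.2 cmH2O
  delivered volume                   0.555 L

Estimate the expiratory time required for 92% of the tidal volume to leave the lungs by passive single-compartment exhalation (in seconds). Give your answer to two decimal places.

R = (PIP − Pplat)/V̇ = (25.7 − 14.2) / 1.15 = 11.5/1.15 = 10.0 cmH2O·s/L.
C = Vt/(Pplat − PEEP) = 555.0 / (14.2 − 6) = 555.0/8.2 = 67.683 mL/cmH2O.
τ = R × C = 10.0 × 0.06768 L/cmH2O = 0.6768 s.
t = −τ·ln(1 − 0.92) = −0.6768·ln(0.08) = 1.709 s.

1.71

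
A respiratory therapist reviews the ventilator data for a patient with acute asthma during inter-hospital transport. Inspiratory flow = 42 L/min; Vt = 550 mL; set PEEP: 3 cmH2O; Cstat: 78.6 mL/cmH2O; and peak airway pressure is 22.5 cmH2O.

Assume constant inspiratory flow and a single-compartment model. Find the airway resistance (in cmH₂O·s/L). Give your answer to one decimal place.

Flow: 42 L/min ÷ 60 = 0.7 L/s.
Equation of motion (constant flow): PIP = Vt/C + R·V̇ + PEEP.
R·V̇ = PIP − Vt/C − PEEP = 22.5 − 550/78.6 − 3 = 22.5 − 6.997 − 3 = 12.503 cmH2O.
R = 12.503 / 0.7 = 17.861 cmH2O·s/L.

17.9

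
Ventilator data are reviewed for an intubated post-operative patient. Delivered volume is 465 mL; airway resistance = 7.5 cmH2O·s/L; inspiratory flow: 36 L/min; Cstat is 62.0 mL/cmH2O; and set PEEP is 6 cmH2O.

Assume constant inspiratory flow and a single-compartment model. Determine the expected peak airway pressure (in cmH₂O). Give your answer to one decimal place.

18.0

Flow: 36 L/min ÷ 60 = 0.6 L/s.
Equation of motion (constant flow): PIP = Vt/C + R·V̇ + PEEP.
PIP = 465/62.0 + 7.5×0.6 + 6 = 7.5 + 4.5 + 6 = 18.0 cmH2O.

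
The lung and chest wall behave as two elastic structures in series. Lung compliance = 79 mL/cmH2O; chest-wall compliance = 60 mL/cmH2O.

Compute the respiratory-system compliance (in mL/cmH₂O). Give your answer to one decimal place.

34.1

Lung and chest wall are elastances in series: 1/Crs = 1/CL + 1/Ccw.
1/Crs = 1/79 + 1/60 = 0.02932.
Crs = 34.106 mL/cmH2O.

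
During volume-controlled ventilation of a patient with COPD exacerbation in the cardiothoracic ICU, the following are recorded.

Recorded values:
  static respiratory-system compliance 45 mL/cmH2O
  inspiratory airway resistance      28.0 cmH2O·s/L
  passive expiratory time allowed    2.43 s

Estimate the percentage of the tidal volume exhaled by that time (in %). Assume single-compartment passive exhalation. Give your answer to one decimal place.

85.5

τ = R × C = 28.0 × 45 mL/cmH2O = 28.0 × 0.045 L/cmH2O = 1.26 s.
Passive exhalation: V(t)/V₀ = e^(−t/τ) = e^(−2.43/1.26) = 0.1454.
Fraction exhaled = 1 − 0.1454 = 0.8546 → 85.46%.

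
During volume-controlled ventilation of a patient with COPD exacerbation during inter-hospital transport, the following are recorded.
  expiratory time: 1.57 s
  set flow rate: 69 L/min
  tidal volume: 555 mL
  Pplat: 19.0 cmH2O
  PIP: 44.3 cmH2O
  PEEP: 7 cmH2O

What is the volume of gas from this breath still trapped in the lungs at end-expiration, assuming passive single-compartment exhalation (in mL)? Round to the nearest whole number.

Flow: 69 L/min ÷ 60 = 1.15 L/s.
R = (PIP − Pplat)/V̇ = (44.3 − 19.0) / 1.15 = 25.3/1.15 = 22.0 cmH2O·s/L.
C = Vt/(Pplat − PEEP) = 555.0 / (19.0 − 7) = 555.0/12.0 = 46.25 mL/cmH2O.
τ = R × C = 22.0 × 0.04625 L/cmH2O = 1.018 s.
Fraction remaining = e^(−Te/τ) = e^(−1.57/1.018) = 0.2139.
Trapped volume = 555.0 × 0.2139 = 118.71 mL.

119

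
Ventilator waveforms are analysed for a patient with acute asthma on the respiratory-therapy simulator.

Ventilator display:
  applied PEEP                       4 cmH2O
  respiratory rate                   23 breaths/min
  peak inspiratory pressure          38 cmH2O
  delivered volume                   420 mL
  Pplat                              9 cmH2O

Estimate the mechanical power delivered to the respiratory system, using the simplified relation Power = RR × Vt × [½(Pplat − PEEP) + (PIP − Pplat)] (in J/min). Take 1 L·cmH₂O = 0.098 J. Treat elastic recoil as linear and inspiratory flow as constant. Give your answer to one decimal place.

29.8

Per-breath work = Vt × [½(Pplat−PEEP) + (PIP−Pplat)] = 0.420 × [0.5×5.0 + 29.0] = 0.420 × 31.5 = 13.23 L·cmH2O.
Power = 23 × 13.23 = 304.29 L·cmH2O/min.
× 0.098 J/(L·cmH2O) → 29.82 J/min.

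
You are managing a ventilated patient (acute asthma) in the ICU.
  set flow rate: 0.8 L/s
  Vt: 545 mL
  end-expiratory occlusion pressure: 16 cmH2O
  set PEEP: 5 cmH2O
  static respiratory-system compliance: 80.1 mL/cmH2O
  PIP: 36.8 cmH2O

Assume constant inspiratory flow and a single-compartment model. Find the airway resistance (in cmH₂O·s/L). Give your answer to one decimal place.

Total PEEP = 16 cmH2O (set 5 + intrinsic 11); this is the baseline alveolar pressure.
Equation of motion (constant flow): PIP = Vt/C + R·V̇ + PEEP.
R·V̇ = PIP − Vt/C − PEEP = 36.8 − 545/80.1 − 16 = 36.8 − 6.804 − 16 = 13.996 cmH2O.
R = 13.996 / 0.8 = 17.495 cmH2O·s/L.

17.5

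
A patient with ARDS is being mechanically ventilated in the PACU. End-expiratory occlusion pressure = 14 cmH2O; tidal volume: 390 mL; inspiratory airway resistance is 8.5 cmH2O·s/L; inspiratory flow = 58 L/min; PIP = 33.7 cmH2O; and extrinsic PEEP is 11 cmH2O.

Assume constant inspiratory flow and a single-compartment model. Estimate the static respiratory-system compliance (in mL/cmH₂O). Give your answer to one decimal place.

34.0

Flow: 58 L/min ÷ 60 = 0.9667 L/s.
Total PEEP = 14 cmH2O (set 11 + intrinsic 3); this is the baseline alveolar pressure.
Equation of motion (constant flow): PIP = Vt/C + R·V̇ + PEEP.
Vt/C = PIP − R·V̇ − PEEP = 33.7 − 8.5×0.9667 − 14 = 33.7 − 8.217 − 14 = 11.483 cmH2O.
C = Vt / 11.483 = 390 / 11.483 = 33.963 mL/cmH2O.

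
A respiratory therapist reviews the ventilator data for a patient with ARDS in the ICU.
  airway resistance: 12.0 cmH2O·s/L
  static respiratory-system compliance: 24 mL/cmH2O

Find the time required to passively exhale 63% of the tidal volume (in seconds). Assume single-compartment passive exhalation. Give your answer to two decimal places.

0.29

τ = R × C = 12.0 × 24 mL/cmH2O = 12.0 × 0.024 L/cmH2O = 0.288 s.
Exhaled fraction f = 1 − e^(−t/τ) → t = −τ·ln(1 − f) = −0.288·ln(0.37) = 0.2863 s.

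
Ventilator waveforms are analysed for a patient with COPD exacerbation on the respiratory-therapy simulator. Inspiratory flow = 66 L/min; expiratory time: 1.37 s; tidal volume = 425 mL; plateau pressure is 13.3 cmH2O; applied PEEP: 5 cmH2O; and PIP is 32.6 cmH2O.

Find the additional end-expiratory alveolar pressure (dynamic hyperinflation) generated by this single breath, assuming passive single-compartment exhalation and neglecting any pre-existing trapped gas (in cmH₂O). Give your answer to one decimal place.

1.8

Flow: 66 L/min ÷ 60 = 1.1 L/s.
R = (PIP − Pplat)/V̇ = (32.6 − 13.3) / 1.1 = 19.3/1.1 = 17.545 cmH2O·s/L.
C = Vt/(Pplat − PEEP) = 425.0 / (13.3 − 5) = 425.0/8.3 = 51.205 mL/cmH2O.
τ = R × C = 17.545 × 0.05121 L/cmH2O = 0.8985 s.
Fraction remaining = e^(−Te/τ) = e^(−1.37/0.8985) = 0.2177; trapped volume = 425.0 × 0.2177 = 92.523 mL.
Additional alveolar pressure from trapping ≈ V_trapped / C = 92.523 / 51.205 = 1.807 cmH2O.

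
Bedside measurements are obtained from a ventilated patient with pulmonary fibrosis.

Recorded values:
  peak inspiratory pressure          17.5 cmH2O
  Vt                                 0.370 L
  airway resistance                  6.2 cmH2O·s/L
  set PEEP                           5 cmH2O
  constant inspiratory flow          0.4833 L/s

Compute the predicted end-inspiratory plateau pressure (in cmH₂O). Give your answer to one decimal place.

Pplat = PIP − Raw × flow = 17.5 − 6.2 × 0.4833 = 17.5 − 2.996 = 14.504 cmH2O.

14.5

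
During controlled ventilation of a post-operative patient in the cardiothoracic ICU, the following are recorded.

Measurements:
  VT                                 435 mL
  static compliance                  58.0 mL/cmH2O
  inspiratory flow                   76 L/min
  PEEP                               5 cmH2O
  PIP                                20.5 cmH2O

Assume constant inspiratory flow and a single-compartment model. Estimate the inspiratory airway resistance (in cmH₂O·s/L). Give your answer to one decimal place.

6.3

Flow: 76 L/min ÷ 60 = 1.2667 L/s.
Equation of motion (constant flow): PIP = Vt/C + R·V̇ + PEEP.
R·V̇ = PIP − Vt/C − PEEP = 20.5 − 435/58.0 − 5 = 20.5 − 7.5 − 5 = 8.0 cmH2O.
R = 8.0 / 1.2667 = 6.316 cmH2O·s/L.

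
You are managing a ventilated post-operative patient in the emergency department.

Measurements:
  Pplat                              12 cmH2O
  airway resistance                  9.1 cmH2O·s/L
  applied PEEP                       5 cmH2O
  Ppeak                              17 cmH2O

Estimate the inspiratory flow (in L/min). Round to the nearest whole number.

33

flow = (PIP − Pplat) / Raw = (17 − 12) / 9.1 = 0.5495 L/s × 60 = 32.97 L/min.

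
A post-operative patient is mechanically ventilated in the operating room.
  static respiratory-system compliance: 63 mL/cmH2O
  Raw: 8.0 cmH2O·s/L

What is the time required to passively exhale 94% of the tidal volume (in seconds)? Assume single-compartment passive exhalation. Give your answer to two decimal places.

1.42

τ = R × C = 8.0 × 63 mL/cmH2O = 8.0 × 0.063 L/cmH2O = 0.504 s.
Exhaled fraction f = 1 − e^(−t/τ) → t = −τ·ln(1 − f) = −0.504·ln(0.06) = 1.418 s.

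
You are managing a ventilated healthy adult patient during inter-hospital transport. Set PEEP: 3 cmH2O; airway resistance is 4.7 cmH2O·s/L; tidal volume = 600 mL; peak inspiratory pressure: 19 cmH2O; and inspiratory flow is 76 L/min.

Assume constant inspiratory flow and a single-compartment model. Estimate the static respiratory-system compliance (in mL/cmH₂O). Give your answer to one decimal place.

Flow: 76 L/min ÷ 60 = 1.2667 L/s.
Equation of motion (constant flow): PIP = Vt/C + R·V̇ + PEEP.
Vt/C = PIP − R·V̇ − PEEP = 19 − 4.7×1.2667 − 3 = 19 − 5.953 − 3 = 10.047 cmH2O.
C = Vt / 10.047 = 600 / 10.047 = 59.719 mL/cmH2O.

59.7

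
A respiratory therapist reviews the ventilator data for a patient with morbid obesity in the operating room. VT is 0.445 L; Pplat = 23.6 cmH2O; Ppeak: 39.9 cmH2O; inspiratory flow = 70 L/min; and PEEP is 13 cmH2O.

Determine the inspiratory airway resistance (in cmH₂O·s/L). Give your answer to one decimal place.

Flow: 70 L/min ÷ 60 = 1.1667 L/s.
Raw = (PIP − Pplat) / flow = (39.9 − 23.6) / 1.1667 = 16.3 / 1.1667 = 13.971 cmH2O·s/L.

14.0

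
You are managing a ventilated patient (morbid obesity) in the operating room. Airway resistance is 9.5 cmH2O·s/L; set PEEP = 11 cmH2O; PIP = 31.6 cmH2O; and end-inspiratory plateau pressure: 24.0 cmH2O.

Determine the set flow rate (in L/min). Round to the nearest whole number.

48

flow = (PIP − Pplat) / Raw = (31.6 − 24.0) / 9.5 = 0.8 L/s × 60 = 48.0 L/min.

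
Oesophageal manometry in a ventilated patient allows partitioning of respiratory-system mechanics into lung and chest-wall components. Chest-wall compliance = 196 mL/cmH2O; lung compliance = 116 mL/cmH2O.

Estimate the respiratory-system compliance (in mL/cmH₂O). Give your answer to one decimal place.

72.9

Lung and chest wall are elastances in series: 1/Crs = 1/CL + 1/Ccw.
1/Crs = 1/116 + 1/196 = 0.01372.
Crs = 72.886 mL/cmH2O.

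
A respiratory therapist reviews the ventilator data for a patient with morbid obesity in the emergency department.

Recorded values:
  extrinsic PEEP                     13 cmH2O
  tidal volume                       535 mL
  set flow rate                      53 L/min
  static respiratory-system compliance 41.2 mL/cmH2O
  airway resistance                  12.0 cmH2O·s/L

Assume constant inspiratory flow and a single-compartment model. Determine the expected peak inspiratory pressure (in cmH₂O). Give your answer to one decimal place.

Flow: 53 L/min ÷ 60 = 0.8833 L/s.
Equation of motion (constant flow): PIP = Vt/C + R·V̇ + PEEP.
PIP = 535/41.2 + 12.0×0.8833 + 13 = 12.985 + 10.6 + 13 = 36.585 cmH2O.

36.6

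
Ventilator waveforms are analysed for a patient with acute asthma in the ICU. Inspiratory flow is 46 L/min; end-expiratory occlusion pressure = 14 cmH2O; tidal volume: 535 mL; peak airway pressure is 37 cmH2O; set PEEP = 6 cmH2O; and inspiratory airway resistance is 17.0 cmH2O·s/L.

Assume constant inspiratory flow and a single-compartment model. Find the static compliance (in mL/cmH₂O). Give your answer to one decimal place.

53.7

Flow: 46 L/min ÷ 60 = 0.7667 L/s.
Total PEEP = 14 cmH2O (set 6 + intrinsic 8); this is the baseline alveolar pressure.
Equation of motion (constant flow): PIP = Vt/C + R·V̇ + PEEP.
Vt/C = PIP − R·V̇ − PEEP = 37 − 17.0×0.7667 − 14 = 37 − 13.034 − 14 = 9.966 cmH2O.
C = Vt / 9.966 = 535 / 9.966 = 53.683 mL/cmH2O.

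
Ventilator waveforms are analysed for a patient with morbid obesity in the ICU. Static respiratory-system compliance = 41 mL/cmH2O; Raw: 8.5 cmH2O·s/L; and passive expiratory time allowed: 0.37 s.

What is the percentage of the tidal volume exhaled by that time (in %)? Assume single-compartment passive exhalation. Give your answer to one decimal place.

65.4

τ = R × C = 8.5 × 41 mL/cmH2O = 8.5 × 0.041 L/cmH2O = 0.3485 s.
Passive exhalation: V(t)/V₀ = e^(−t/τ) = e^(−0.37/0.3485) = 0.3459.
Fraction exhaled = 1 − 0.3459 = 0.6541 → 65.41%.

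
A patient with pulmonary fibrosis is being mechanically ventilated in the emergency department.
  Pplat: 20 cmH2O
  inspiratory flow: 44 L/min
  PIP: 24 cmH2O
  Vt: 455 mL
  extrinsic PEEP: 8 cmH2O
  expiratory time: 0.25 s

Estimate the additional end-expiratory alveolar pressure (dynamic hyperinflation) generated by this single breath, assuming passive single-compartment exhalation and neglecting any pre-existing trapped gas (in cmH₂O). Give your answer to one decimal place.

3.6

Flow: 44 L/min ÷ 60 = 0.7333 L/s.
R = (PIP − Pplat)/V̇ = (24 − 20) / 0.7333 = 4.0/0.7333 = 5.455 cmH2O·s/L.
C = Vt/(Pplat − PEEP) = 455.0 / (20 − 8) = 455.0/12.0 = 37.917 mL/cmH2O.
τ = R × C = 5.455 × 0.03792 L/cmH2O = 0.2069 s.
Fraction remaining = e^(−Te/τ) = e^(−0.25/0.2069) = 0.2987; trapped volume = 455.0 × 0.2987 = 135.91 mL.
Additional alveolar pressure from trapping ≈ V_trapped / C = 135.91 / 37.917 = 3.584 cmH2O.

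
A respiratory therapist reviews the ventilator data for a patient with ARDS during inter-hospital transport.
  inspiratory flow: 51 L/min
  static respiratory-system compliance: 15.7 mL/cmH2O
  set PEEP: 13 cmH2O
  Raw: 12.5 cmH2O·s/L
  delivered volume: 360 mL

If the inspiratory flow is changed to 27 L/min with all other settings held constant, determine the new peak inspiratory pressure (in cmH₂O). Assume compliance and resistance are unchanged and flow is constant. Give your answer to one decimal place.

41.6

Flow: 51 L/min ÷ 60 = 0.85 L/s.
New flow: 27 L/min ÷ 60 = 0.45 L/s.
PIP = Vt/C + R·V̇ + PEEP (constant-flow equation of motion).
Only the resistive term changes: ΔPIP = R × ΔV̇ = 12.5 × (0.45 − 0.85) = 12.5 × -0.4 = -5.0 cmH2O.
Original PIP = 360/15.7 + 12.5×0.85 + 13 = 46.555 cmH2O; new PIP = 46.555 + (-5.0) = 41.555 cmH2O.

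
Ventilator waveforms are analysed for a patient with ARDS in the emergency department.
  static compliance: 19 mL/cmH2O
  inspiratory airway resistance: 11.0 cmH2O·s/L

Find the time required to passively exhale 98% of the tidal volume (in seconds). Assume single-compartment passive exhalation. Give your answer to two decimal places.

τ = R × C = 11.0 × 19 mL/cmH2O = 11.0 × 0.019 L/cmH2O = 0.209 s.
Exhaled fraction f = 1 − e^(−t/τ) → t = −τ·ln(1 − f) = −0.209·ln(0.02) = 0.8176 s.

0.82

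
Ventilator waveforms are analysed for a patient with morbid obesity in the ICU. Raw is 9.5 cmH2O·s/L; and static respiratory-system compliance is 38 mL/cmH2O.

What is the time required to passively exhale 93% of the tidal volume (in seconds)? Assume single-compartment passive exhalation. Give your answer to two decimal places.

τ = R × C = 9.5 × 38 mL/cmH2O = 9.5 × 0.038 L/cmH2O = 0.361 s.
Exhaled fraction f = 1 − e^(−t/τ) → t = −τ·ln(1 − f) = −0.361·ln(0.07) = 0.96 s.

0.96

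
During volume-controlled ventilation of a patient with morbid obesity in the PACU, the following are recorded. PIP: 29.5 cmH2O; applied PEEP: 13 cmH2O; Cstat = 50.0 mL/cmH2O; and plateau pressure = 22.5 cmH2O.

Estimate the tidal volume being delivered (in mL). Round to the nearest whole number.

475

Vt = Cstat × (Pplat − PEEP) = 50.0 × (22.5 − 13) = 50.0 × 9.5 = 475.0 mL.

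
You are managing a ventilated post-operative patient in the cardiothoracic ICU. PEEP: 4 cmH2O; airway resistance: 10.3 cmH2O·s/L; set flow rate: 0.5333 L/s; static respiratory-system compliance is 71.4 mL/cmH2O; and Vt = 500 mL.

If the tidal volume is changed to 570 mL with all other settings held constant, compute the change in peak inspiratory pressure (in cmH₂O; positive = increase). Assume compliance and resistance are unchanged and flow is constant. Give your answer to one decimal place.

1.0

PIP = Vt/C + R·V̇ + PEEP (constant-flow equation of motion).
Only the elastic term changes: ΔPIP = ΔVt / C = (570 − 500) / 71.4 = 0.9804 cmH2O.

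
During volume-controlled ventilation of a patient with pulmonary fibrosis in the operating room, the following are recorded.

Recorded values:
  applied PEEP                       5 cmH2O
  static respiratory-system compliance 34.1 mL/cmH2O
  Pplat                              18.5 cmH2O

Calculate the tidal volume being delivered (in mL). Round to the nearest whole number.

Vt = Cstat × (Pplat − PEEP) = 34.1 × (18.5 − 5) = 34.1 × 13.5 = 460.35 mL.

460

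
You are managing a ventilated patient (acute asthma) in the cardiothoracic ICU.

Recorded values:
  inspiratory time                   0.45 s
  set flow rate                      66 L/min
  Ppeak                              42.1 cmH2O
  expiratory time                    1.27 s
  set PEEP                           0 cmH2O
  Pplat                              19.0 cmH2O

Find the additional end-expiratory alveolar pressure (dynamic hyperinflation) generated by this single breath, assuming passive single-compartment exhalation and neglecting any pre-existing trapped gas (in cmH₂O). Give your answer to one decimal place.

1.9

Flow: 66 L/min ÷ 60 = 1.1 L/s.
Vt = flow × Ti = 1.1 L/s × 0.45 s × 1000 mL/L = 495.0 mL.
R = (PIP − Pplat)/V̇ = (42.1 − 19.0) / 1.1 = 23.1/1.1 = 21.0 cmH2O·s/L.
C = Vt/(Pplat − PEEP) = 495.0 / (19.0 − 0) = 495.0/19.0 = 26.053 mL/cmH2O.
τ = R × C = 21.0 × 0.02605 L/cmH2O = 0.5471 s.
Fraction remaining = e^(−Te/τ) = e^(−1.27/0.5471) = 0.09814; trapped volume = 495.0 × 0.09814 = 48.579 mL.
Additional alveolar pressure from trapping ≈ V_trapped / C = 48.579 / 26.053 = 1.865 cmH2O.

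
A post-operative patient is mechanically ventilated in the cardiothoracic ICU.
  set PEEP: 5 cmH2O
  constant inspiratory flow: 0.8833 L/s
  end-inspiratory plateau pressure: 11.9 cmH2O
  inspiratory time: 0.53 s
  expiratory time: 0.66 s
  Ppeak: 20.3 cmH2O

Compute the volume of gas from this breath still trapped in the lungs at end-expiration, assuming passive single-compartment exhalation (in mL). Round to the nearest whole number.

Vt = flow × Ti = 0.8833 L/s × 0.53 s × 1000 mL/L = 468.15 mL.
R = (PIP − Pplat)/V̇ = (20.3 − 11.9) / 0.8833 = 8.4/0.8833 = 9.51 cmH2O·s/L.
C = Vt/(Pplat − PEEP) = 468.15 / (11.9 − 5) = 468.15/6.9 = 67.848 mL/cmH2O.
τ = R × C = 9.51 × 0.06785 L/cmH2O = 0.6453 s.
Fraction remaining = e^(−Te/τ) = e^(−0.66/0.6453) = 0.3596.
Trapped volume = 468.15 × 0.3596 = 168.35 mL.

168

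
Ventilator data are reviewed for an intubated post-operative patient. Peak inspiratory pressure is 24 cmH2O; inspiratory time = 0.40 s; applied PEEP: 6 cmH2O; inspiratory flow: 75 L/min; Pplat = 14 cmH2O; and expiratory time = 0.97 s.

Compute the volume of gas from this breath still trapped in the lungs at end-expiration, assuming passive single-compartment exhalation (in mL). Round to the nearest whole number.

Flow: 75 L/min ÷ 60 = 1.25 L/s.
Vt = flow × Ti = 1.25 L/s × 0.40 s × 1000 mL/L = 500.0 mL.
R = (PIP − Pplat)/V̇ = (24 − 14) / 1.25 = 10.0/1.25 = 8.0 cmH2O·s/L.
C = Vt/(Pplat − PEEP) = 500.0 / (14 − 6) = 500.0/8.0 = 62.5 mL/cmH2O.
τ = R × C = 8.0 × 0.0625 L/cmH2O = 0.5 s.
Fraction remaining = e^(−Te/τ) = e^(−0.97/0.5) = 0.1437.
Trapped volume = 500.0 × 0.1437 = 71.85 mL.

72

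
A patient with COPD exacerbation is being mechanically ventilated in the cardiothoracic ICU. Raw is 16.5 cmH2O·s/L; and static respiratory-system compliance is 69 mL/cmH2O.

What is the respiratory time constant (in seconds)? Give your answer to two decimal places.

τ = R × C = 16.5 × 69 mL/cmH2O = 16.5 × 0.069 L/cmH2O = 1.139 s.

1.14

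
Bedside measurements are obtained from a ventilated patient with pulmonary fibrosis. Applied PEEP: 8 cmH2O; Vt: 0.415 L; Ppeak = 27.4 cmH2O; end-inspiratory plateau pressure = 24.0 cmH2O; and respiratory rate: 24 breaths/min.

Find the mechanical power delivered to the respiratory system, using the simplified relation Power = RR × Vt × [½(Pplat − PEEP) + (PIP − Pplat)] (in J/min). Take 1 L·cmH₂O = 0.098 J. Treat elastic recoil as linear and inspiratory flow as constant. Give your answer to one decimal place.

11.1

Per-breath work = Vt × [½(Pplat−PEEP) + (PIP−Pplat)] = 0.415 × [0.5×16.0 + 3.4] = 0.415 × 11.4 = 4.731 L·cmH2O.
Power = 24 × 4.731 = 113.54 L·cmH2O/min.
× 0.098 J/(L·cmH2O) → 11.127 J/min.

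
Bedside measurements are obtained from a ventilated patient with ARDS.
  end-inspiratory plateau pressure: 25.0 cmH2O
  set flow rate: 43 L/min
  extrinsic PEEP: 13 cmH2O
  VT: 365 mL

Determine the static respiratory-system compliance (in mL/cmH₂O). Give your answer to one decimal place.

Cstat = Vt / (Pplat − PEEP) = 365 / (25.0 − 13) = 365 / 12.0 = 30.417 mL/cmH2O.

30.4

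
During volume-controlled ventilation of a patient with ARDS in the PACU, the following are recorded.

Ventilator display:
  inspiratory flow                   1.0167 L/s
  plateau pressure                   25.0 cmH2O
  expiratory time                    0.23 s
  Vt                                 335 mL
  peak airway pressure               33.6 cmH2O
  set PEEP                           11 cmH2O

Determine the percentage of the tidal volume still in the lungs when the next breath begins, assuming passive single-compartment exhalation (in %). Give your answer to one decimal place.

32.1

R = (PIP − Pplat)/V̇ = (33.6 − 25.0) / 1.0167 = 8.6/1.0167 = 8.459 cmH2O·s/L.
C = Vt/(Pplat − PEEP) = 335.0 / (25.0 − 11) = 335.0/14.0 = 23.929 mL/cmH2O.
τ = R × C = 8.459 × 0.02393 L/cmH2O = 0.2024 s.
Fraction remaining at end-expiration = e^(−Te/τ) = e^(−0.23/0.2024) = 0.321 → 32.1%.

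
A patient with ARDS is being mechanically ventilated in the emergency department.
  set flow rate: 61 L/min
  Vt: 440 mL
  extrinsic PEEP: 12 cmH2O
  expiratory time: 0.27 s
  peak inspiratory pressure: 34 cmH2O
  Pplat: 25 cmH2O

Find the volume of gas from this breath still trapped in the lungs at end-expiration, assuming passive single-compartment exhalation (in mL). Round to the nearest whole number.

179

Flow: 61 L/min ÷ 60 = 1.0167 L/s.
R = (PIP − Pplat)/V̇ = (34 − 25) / 1.0167 = 9.0/1.0167 = 8.852 cmH2O·s/L.
C = Vt/(Pplat − PEEP) = 440.0 / (25 − 12) = 440.0/13.0 = 33.846 mL/cmH2O.
τ = R × C = 8.852 × 0.03385 L/cmH2O = 0.2996 s.
Fraction remaining = e^(−Te/τ) = e^(−0.27/0.2996) = 0.4061.
Trapped volume = 440.0 × 0.4061 = 178.68 mL.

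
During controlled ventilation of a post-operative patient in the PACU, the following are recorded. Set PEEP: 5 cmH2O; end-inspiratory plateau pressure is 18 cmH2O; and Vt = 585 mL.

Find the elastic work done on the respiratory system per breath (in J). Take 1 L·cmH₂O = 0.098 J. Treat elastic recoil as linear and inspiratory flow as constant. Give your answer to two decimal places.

0.37

Elastic work ≈ ½ × (Pplat − PEEP) × Vt = 0.5 × (18 − 5) × 0.585 L = 0.5 × 13.0 × 0.585 = 3.803 L·cmH2O.
× 0.098 J/(L·cmH2O) → 0.3727 J.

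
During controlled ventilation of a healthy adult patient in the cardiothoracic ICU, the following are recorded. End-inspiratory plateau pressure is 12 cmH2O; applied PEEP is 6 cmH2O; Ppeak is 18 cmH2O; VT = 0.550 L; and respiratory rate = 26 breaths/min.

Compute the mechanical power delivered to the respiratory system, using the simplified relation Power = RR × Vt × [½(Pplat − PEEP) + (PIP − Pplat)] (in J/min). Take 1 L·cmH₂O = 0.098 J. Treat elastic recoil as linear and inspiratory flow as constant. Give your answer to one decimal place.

12.6

Per-breath work = Vt × [½(Pplat−PEEP) + (PIP−Pplat)] = 0.550 × [0.5×6.0 + 6.0] = 0.550 × 9.0 = 4.95 L·cmH2O.
Power = 26 × 4.95 = 128.7 L·cmH2O/min.
× 0.098 J/(L·cmH2O) → 12.613 J/min.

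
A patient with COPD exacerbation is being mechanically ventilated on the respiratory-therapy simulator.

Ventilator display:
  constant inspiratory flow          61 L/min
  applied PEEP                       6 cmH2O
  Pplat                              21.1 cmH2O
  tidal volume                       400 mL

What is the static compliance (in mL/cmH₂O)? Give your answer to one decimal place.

Cstat = Vt / (Pplat − PEEP) = 400 / (21.1 − 6) = 400 / 15.1 = 26.49 mL/cmH2O.

26.5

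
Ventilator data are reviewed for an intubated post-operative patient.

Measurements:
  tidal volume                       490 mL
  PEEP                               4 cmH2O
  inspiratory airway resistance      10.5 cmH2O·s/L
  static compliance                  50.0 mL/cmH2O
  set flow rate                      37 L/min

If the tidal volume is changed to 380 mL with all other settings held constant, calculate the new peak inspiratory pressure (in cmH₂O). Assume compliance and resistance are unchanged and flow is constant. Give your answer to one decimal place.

Flow: 37 L/min ÷ 60 = 0.6167 L/s.
PIP = Vt/C + R·V̇ + PEEP (constant-flow equation of motion).
Only the elastic term changes: ΔPIP = ΔVt / C = (380 − 490) / 50.0 = -2.2 cmH2O.
Original PIP = 490/50.0 + 10.5×0.6167 + 4 = 20.275 cmH2O; new PIP = 20.275 + (-2.2) = 18.075 cmH2O.

18.1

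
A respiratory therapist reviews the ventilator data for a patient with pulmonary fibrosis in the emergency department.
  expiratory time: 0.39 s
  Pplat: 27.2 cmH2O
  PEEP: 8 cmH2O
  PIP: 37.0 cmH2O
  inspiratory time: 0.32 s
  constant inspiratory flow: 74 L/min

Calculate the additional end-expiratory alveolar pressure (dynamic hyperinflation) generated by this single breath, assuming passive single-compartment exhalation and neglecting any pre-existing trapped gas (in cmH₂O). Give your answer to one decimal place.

Flow: 74 L/min ÷ 60 = 1.2333 L/s.
Vt = flow × Ti = 1.2333 L/s × 0.32 s × 1000 mL/L = 394.66 mL.
R = (PIP − Pplat)/V̇ = (37.0 − 27.2) / 1.2333 = 9.8/1.2333 = 7.946 cmH2O·s/L.
C = Vt/(Pplat − PEEP) = 394.66 / (27.2 − 8) = 394.66/19.2 = 20.555 mL/cmH2O.
τ = R × C = 7.946 × 0.02056 L/cmH2O = 0.1634 s.
Fraction remaining = e^(−Te/τ) = e^(−0.39/0.1634) = 0.09193; trapped volume = 394.66 × 0.09193 = 36.281 mL.
Additional alveolar pressure from trapping ≈ V_trapped / C = 36.281 / 20.555 = 1.765 cmH2O.

1.8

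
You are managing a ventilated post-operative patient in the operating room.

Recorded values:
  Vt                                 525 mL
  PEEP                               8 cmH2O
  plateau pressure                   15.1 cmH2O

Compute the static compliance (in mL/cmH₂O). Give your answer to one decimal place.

Cstat = Vt / (Pplat − PEEP) = 525 / (15.1 − 8) = 525 / 7.1 = 73.944 mL/cmH2O.

73.9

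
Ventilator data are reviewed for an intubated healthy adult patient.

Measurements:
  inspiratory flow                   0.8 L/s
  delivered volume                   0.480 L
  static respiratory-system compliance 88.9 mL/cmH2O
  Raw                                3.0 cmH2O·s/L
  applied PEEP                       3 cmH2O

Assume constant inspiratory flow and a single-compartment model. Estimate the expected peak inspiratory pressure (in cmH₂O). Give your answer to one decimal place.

10.8

Equation of motion (constant flow): PIP = Vt/C + R·V̇ + PEEP.
PIP = 480/88.9 + 3.0×0.8 + 3 = 5.399 + 2.4 + 3 = 10.799 cmH2O.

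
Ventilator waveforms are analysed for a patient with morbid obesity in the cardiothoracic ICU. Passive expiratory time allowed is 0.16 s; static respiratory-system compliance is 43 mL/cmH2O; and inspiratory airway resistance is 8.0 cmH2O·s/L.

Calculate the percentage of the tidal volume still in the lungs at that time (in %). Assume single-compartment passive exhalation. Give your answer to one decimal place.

62.8

τ = R × C = 8.0 × 43 mL/cmH2O = 8.0 × 0.043 L/cmH2O = 0.344 s.
Passive exhalation: V(t)/V₀ = e^(−t/τ) = e^(−0.16/0.344) = 0.6281.
Fraction remaining = 0.6281 → 62.81%.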